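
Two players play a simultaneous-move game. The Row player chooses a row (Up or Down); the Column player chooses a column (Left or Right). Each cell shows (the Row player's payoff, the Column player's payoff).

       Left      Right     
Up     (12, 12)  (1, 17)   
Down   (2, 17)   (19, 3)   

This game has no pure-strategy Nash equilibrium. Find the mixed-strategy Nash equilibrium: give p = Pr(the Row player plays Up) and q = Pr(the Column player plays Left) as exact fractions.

p = 14/19, q = 9/14

In a mixed NE each player is indifferent between their pure strategies, so the opponent's mix sets the indifference.
The Column player indifferent between Left and Right: p·12 + (1−p)·17 = p·17 + (1−p)·3 ⟹ 17 + (-5)p = 3 + 14p ⟹ p = 14/19.
The Row player indifferent between Up and Down: q·12 + (1−q)·1 = q·2 + (1−q)·19 ⟹ 1 + 11q = 19 + (-17)q ⟹ q = 9/14.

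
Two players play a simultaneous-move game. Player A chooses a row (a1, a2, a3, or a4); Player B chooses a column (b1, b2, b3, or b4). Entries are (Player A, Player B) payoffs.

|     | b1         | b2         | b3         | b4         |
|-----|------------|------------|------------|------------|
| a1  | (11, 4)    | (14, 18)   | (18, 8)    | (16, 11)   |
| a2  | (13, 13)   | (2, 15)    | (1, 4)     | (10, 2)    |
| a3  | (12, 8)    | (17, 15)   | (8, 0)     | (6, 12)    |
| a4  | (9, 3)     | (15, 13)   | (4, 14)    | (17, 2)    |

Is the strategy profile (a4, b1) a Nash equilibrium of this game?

Holding Player B at b1: Player A gets 9 from a4 but could get 13 by switching to a2. Player A has a profitable deviation.

No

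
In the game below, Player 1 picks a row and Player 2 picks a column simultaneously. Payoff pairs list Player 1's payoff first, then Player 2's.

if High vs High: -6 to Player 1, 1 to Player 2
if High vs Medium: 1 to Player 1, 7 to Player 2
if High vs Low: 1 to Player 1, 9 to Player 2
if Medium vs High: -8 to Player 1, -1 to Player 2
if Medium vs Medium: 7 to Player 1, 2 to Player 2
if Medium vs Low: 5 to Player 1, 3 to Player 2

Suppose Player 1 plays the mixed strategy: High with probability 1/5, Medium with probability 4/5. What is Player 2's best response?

Low

Player 2's best reply maximizes expected payoff against the mix.
High: (1/5)·1 + (4/5)·(-1) = -3/5
Medium: (1/5)·7 + (4/5)·2 = 3
Low: (1/5)·9 + (4/5)·3 = 21/5
Highest expected payoff is 21/5, from Low.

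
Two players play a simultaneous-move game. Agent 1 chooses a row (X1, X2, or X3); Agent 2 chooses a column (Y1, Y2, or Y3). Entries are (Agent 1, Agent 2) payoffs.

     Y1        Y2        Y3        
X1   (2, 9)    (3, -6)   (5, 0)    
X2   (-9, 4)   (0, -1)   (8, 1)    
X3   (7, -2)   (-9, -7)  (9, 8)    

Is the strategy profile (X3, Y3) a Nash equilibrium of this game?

Holding Agent 2 at Y3: Agent 1 gets 9 from X3, versus 5 from X1, 8 from X2. No profitable deviation for Agent 1.
Holding Agent 1 at X3: Agent 2 gets 8 from Y3, versus -2 from Y1, -7 from Y2. No profitable deviation for Agent 2 either.

Yes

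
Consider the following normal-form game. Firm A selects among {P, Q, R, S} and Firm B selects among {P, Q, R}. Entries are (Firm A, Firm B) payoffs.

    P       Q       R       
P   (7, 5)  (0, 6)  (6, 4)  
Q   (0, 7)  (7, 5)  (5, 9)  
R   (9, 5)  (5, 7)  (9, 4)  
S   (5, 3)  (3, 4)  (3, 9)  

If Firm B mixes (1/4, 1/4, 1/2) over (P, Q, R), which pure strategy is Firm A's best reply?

R

Compute Firm A's expected payoff from each pure strategy against the given mix.
P: (1/4)·7 + (1/4)·0 + (1/2)·6 = 19/4
Q: (1/4)·0 + (1/4)·7 + (1/2)·5 = 17/4
R: (1/4)·9 + (1/4)·5 + (1/2)·9 = 8
S: (1/4)·5 + (1/4)·3 + (1/2)·3 = 7/2
Highest expected payoff is 8, from R.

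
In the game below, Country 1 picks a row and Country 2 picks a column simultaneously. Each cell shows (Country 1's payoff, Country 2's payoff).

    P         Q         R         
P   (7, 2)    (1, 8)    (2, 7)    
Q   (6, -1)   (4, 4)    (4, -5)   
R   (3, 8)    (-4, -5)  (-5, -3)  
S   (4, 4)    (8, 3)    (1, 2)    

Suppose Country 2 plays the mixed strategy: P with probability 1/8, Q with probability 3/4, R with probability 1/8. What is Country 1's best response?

Compute Country 1's expected payoff from each pure strategy against the given mix.
P: (1/8)·7 + (3/4)·1 + (1/8)·2 = 15/8
Q: (1/8)·6 + (3/4)·4 + (1/8)·4 = 17/4
R: (1/8)·3 + (3/4)·(-4) + (1/8)·(-5) = -13/4
S: (1/8)·4 + (3/4)·8 + (1/8)·1 = 53/8
Highest expected payoff is 53/8, from S.

S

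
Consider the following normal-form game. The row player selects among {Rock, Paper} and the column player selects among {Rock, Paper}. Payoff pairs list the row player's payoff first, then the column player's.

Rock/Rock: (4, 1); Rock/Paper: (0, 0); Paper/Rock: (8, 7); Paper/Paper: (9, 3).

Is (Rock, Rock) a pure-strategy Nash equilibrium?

No

Holding the column player at Rock: the row player gets 4 from Rock but could get 8 by switching to Paper. The row player has a profitable deviation.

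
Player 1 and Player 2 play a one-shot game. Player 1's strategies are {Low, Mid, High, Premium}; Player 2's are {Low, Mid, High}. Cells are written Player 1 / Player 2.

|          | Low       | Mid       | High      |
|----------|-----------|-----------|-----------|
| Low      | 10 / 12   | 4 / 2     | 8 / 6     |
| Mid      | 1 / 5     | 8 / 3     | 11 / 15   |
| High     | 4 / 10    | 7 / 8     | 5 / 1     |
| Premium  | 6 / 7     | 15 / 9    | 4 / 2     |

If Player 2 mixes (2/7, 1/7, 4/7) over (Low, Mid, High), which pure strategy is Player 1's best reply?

Player 1's best reply maximizes expected payoff against the mix.
Low: (2/7)·10 + (1/7)·4 + (4/7)·8 = 8
Mid: (2/7)·1 + (1/7)·8 + (4/7)·11 = 54/7
High: (2/7)·4 + (1/7)·7 + (4/7)·5 = 5
Premium: (2/7)·6 + (1/7)·15 + (4/7)·4 = 43/7
Highest expected payoff is 8, from Low.

Low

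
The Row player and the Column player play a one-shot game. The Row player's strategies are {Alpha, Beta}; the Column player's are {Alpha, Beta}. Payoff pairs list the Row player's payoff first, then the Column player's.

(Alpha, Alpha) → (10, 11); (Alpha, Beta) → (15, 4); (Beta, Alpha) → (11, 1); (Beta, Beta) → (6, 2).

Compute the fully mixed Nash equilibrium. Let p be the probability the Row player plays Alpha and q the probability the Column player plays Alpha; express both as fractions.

p = 1/8, q = 9/10

In a mixed NE each player is indifferent between their pure strategies, so the opponent's mix sets the indifference.
The Column player indifferent between Alpha and Beta: p·11 + (1−p)·1 = p·4 + (1−p)·2 ⟹ 1 + 10p = 2 + 2p ⟹ p = 1/8.
The Row player indifferent between Alpha and Beta: q·10 + (1−q)·15 = q·11 + (1−q)·6 ⟹ 15 + (-5)q = 6 + 5q ⟹ q = 9/10.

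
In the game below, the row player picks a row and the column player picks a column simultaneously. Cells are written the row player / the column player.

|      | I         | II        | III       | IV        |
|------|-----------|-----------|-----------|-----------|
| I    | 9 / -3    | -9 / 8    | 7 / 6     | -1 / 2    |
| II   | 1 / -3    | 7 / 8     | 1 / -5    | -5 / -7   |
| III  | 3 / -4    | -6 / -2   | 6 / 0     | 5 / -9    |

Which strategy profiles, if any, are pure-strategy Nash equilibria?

(II, II)

A profile is a Nash equilibrium when each player is best-responding to the other.
The row player's best responses — vs I: I (payoff 9); vs II: II (payoff 7); vs III: I (payoff 7); vs IV: III (payoff 5).
The column player's best responses — vs I: II (payoff 8); vs II: II (payoff 8); vs III: III (payoff 0).
The only mutual best response is (II, II); neither player gains by switching there.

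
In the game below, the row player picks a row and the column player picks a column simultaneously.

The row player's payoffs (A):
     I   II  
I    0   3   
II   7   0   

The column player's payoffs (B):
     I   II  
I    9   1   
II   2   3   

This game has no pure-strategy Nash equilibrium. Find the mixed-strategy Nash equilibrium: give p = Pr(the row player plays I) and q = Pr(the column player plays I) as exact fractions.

In a mixed NE each player is indifferent between their pure strategies, so the opponent's mix sets the indifference.
The column player indifferent between I and II: p·9 + (1−p)·2 = p·1 + (1−p)·3 ⟹ 2 + 7p = 3 + (-2)p ⟹ p = 1/9.
The row player indifferent between I and II: q·0 + (1−q)·3 = q·7 + (1−q)·0 ⟹ 3 + (-3)q = 0 + 7q ⟹ q = 3/10.

p = 1/9, q = 3/10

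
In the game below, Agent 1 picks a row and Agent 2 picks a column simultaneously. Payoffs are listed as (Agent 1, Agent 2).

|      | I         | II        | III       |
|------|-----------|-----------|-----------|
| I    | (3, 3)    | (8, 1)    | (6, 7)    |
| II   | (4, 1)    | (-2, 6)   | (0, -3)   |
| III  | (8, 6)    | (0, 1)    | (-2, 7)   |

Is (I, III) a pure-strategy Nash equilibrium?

Holding Agent 2 at III: Agent 1 gets 6 from I, versus 0 from II, -2 from III. No profitable deviation for Agent 1.
Holding Agent 1 at I: Agent 2 gets 7 from III, versus 3 from I, 1 from II. No profitable deviation for Agent 2 either.

Yes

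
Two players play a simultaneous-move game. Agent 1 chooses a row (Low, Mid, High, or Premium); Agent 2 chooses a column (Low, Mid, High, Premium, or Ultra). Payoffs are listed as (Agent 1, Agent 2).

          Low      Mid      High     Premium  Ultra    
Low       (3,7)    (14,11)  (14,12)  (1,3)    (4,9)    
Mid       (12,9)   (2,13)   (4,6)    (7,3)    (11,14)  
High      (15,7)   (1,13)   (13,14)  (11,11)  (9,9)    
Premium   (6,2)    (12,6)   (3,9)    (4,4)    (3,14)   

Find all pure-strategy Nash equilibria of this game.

A profile is a Nash equilibrium when each player is best-responding to the other.
Agent 1's best responses — vs Low: High (payoff 15); vs Mid: Low (payoff 14); vs High: Low (payoff 14); vs Premium: High (payoff 11); vs Ultra: Mid (payoff 11).
Agent 2's best responses — vs Low: High (payoff 12); vs Mid: Ultra (payoff 14); vs High: High (payoff 14); vs Premium: Ultra (payoff 14).
Mutual best responses occur at (Low, High) and (Mid, Ultra); at each, neither player gains by switching.

(Low, High) and (Mid, Ultra)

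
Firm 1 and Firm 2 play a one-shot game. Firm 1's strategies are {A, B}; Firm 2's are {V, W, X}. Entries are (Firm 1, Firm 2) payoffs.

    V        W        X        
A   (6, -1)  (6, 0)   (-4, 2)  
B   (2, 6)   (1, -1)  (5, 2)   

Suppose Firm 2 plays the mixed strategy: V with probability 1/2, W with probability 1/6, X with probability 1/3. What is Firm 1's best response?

Firm 1's best reply maximizes expected payoff against the mix.
A: (1/2)·6 + (1/6)·6 + (1/3)·(-4) = 8/3
B: (1/2)·2 + (1/6)·1 + (1/3)·5 = 17/6
Highest expected payoff is 17/6, from B.

B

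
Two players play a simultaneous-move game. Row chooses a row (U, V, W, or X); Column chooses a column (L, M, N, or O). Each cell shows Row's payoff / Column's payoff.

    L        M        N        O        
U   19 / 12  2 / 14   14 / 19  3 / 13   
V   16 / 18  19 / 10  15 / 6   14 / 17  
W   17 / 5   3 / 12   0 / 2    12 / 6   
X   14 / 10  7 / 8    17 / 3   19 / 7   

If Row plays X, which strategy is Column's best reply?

With Row fixed at X, Column's payoffs are: L → 10, M → 8, N → 3, O → 7.
The maximum is 10, achieved by L.

L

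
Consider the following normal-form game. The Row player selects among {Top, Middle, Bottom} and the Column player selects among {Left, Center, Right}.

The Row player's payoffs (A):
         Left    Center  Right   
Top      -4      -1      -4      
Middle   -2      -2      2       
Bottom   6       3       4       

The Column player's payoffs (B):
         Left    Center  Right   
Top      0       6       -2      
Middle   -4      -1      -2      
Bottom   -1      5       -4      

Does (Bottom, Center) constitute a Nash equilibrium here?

Holding the Column player at Center: the Row player gets 3 from Bottom, versus -1 from Top, -2 from Middle. No profitable deviation for the Row player.
Holding the Row player at Bottom: the Column player gets 5 from Center, versus -1 from Left, -4 from Right. No profitable deviation for the Column player either.

Yes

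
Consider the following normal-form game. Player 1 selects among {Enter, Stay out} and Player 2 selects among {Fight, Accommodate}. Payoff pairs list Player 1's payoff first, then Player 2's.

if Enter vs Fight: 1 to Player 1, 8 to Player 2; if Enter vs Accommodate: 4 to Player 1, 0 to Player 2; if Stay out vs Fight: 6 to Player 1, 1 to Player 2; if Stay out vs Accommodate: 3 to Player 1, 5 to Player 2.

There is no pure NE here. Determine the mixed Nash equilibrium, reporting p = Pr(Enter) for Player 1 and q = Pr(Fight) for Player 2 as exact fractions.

p = 1/3, q = 1/6

In a mixed NE each player is indifferent between their pure strategies, so the opponent's mix sets the indifference.
Player 2 indifferent between Fight and Accommodate: p·8 + (1−p)·1 = p·0 + (1−p)·5 ⟹ 1 + 7p = 5 + (-5)p ⟹ p = 1/3.
Player 1 indifferent between Enter and Stay out: q·1 + (1−q)·4 = q·6 + (1−q)·3 ⟹ 4 + (-3)q = 3 + 3q ⟹ q = 1/6.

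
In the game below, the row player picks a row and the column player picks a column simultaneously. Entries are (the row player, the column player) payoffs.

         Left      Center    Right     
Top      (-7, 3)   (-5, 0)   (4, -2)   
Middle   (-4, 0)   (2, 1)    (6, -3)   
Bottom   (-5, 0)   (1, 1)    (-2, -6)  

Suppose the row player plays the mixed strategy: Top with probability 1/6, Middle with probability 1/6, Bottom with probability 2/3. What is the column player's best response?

The column player's best reply maximizes expected payoff against the mix.
Left: (1/6)·3 + (1/6)·0 + (2/3)·0 = 1/2
Center: (1/6)·0 + (1/6)·1 + (2/3)·1 = 5/6
Right: (1/6)·(-2) + (1/6)·(-3) + (2/3)·(-6) = -29/6
Highest expected payoff is 5/6, from Center.

Center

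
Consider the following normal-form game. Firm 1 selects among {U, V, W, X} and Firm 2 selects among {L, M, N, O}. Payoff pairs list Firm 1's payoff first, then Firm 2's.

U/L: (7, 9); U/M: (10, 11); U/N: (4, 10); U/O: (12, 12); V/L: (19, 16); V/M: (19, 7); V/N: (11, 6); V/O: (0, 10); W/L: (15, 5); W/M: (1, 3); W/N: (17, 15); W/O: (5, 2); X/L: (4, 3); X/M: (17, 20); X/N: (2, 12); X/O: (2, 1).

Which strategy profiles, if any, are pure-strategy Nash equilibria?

(U, O), (V, L), and (W, N)

Find each player's best response to every opponent strategy; NE are the intersections.
Firm 1's best responses — vs L: V (payoff 19); vs M: V (payoff 19); vs N: W (payoff 17); vs O: U (payoff 12).
Firm 2's best responses — vs U: O (payoff 12); vs V: L (payoff 16); vs W: N (payoff 15); vs X: M (payoff 20).
Mutual best responses occur at (U, O), (V, L), and (W, N); at each, neither player gains by switching.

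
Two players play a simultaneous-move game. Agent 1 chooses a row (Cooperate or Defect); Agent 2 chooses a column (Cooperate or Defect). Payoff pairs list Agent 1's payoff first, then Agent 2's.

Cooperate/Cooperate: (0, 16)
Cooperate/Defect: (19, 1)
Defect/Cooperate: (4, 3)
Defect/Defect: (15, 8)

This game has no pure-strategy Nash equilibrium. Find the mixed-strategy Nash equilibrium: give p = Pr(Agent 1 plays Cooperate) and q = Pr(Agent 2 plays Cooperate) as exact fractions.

p = 1/4, q = 1/2

In a mixed NE each player is indifferent between their pure strategies, so the opponent's mix sets the indifference.
Agent 2 indifferent between Cooperate and Defect: p·16 + (1−p)·3 = p·1 + (1−p)·8 ⟹ 3 + 13p = 8 + (-7)p ⟹ p = 1/4.
Agent 1 indifferent between Cooperate and Defect: q·0 + (1−q)·19 = q·4 + (1−q)·15 ⟹ 19 + (-19)q = 15 + (-11)q ⟹ q = 1/2.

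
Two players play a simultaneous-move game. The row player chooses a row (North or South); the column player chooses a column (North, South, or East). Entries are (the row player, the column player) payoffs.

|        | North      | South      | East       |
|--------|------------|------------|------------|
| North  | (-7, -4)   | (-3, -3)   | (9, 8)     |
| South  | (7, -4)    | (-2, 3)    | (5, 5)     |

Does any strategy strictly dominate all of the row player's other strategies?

No strictly dominant strategy

Check whether one of the row player's strategies beats all alternatives regardless of what the opponent does.
North is not dominant: against North, South gives 7 > -7.
South is not dominant: against East, North gives 9 > 5.
No single strategy is best against every opponent action.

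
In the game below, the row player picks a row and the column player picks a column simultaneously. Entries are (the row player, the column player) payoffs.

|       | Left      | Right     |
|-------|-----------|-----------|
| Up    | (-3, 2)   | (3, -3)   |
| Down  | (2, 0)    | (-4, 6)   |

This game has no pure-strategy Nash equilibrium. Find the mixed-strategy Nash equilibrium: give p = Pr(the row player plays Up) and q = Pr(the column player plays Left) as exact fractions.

Each player's mixing probability is pinned down by making the *other* player indifferent.
The column player indifferent between Left and Right: p·2 + (1−p)·0 = p·(-3) + (1−p)·6 ⟹ 0 + 2p = 6 + (-9)p ⟹ p = 6/11.
The row player indifferent between Up and Down: q·(-3) + (1−q)·3 = q·2 + (1−q)·(-4) ⟹ 3 + (-6)q = (-4) + 6q ⟹ q = 7/12.

p = 6/11, q = 7/12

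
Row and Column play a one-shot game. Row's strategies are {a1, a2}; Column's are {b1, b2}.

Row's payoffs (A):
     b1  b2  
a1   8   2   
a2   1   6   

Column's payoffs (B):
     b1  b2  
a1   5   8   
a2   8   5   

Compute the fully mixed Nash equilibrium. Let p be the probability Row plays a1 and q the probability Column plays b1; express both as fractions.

Each player's mixing probability is pinned down by making the *other* player indifferent.
Column indifferent between b1 and b2: p·5 + (1−p)·8 = p·8 + (1−p)·5 ⟹ 8 + (-3)p = 5 + 3p ⟹ p = 1/2.
Row indifferent between a1 and a2: q·8 + (1−q)·2 = q·1 + (1−q)·6 ⟹ 2 + 6q = 6 + (-5)q ⟹ q = 4/11.

p = 1/2, q = 4/11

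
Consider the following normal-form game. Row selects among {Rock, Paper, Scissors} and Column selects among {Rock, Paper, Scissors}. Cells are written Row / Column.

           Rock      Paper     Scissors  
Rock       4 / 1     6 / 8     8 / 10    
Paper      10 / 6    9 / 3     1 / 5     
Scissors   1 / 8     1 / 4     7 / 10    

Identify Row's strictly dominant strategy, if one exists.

A strategy is strictly dominant if it gives Row a strictly higher payoff than every other strategy, against every choice by the opponent.
Rock is not dominant: against Rock, Paper gives 10 > 4.
Paper is not dominant: against Scissors, Rock gives 8 > 1.
Scissors is not dominant: against Rock, Rock gives 4 > 1.
No single strategy is best against every opponent action.

None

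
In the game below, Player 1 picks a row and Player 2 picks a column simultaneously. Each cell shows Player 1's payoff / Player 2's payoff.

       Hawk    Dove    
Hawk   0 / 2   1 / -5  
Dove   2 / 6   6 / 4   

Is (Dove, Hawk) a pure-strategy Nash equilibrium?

Holding Player 2 at Hawk: Player 1 gets 2 from Dove, versus 0 from Hawk. No profitable deviation for Player 1.
Holding Player 1 at Dove: Player 2 gets 6 from Hawk, versus 4 from Dove. No profitable deviation for Player 2 either.

Yes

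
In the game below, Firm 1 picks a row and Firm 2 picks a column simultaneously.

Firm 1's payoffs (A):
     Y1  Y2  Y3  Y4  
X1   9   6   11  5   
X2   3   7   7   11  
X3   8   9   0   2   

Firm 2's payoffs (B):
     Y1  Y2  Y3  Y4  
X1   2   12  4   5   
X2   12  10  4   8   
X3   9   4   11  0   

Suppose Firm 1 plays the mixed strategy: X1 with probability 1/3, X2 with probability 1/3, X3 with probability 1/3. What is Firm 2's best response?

Y2

Firm 2's best reply maximizes expected payoff against the mix.
Y1: (1/3)·2 + (1/3)·12 + (1/3)·9 = 23/3
Y2: (1/3)·12 + (1/3)·10 + (1/3)·4 = 26/3
Y3: (1/3)·4 + (1/3)·4 + (1/3)·11 = 19/3
Y4: (1/3)·5 + (1/3)·8 + (1/3)·0 = 13/3
Highest expected payoff is 26/3, from Y2.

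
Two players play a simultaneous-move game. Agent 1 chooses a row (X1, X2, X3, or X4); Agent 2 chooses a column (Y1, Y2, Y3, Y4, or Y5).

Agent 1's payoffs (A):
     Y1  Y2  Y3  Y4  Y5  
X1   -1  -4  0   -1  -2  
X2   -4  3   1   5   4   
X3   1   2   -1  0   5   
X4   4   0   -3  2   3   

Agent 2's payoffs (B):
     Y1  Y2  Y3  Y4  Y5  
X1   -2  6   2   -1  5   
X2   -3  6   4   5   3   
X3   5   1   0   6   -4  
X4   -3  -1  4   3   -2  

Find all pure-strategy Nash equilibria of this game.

(X2, Y2)

A profile is a Nash equilibrium when each player is best-responding to the other.
Agent 1's best responses — vs Y1: X4 (payoff 4); vs Y2: X2 (payoff 3); vs Y3: X2 (payoff 1); vs Y4: X2 (payoff 5); vs Y5: X3 (payoff 5).
Agent 2's best responses — vs X1: Y2 (payoff 6); vs X2: Y2 (payoff 6); vs X3: Y4 (payoff 6); vs X4: Y3 (payoff 4).
The only mutual best response is (X2, Y2); neither player gains by switching there.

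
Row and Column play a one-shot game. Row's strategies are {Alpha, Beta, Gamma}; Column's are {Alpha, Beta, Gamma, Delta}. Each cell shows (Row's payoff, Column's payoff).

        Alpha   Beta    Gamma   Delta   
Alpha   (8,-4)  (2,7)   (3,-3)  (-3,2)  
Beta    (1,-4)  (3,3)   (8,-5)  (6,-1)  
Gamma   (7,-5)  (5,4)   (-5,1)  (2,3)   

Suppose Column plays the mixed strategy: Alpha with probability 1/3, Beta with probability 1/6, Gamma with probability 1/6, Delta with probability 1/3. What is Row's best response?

Row's best reply maximizes expected payoff against the mix.
Alpha: (1/3)·8 + (1/6)·2 + (1/6)·3 + (1/3)·(-3) = 5/2
Beta: (1/3)·1 + (1/6)·3 + (1/6)·8 + (1/3)·6 = 25/6
Gamma: (1/3)·7 + (1/6)·5 + (1/6)·(-5) + (1/3)·2 = 3
Highest expected payoff is 25/6, from Beta.

Beta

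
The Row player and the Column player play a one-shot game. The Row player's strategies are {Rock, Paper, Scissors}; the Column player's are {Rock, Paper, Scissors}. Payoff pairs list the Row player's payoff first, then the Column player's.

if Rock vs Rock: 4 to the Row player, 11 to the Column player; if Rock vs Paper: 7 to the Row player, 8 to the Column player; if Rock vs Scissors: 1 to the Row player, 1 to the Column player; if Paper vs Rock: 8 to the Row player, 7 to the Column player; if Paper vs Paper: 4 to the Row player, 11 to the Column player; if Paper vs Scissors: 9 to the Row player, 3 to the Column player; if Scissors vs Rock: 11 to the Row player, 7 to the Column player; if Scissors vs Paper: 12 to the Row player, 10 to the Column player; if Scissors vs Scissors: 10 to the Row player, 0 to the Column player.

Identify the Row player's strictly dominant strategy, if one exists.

Check whether one of the Row player's strategies beats all alternatives regardless of what the opponent does.
Scissors strictly dominates: vs Rock: 11 > each of {4, 8}; vs Paper: 12 > each of {7, 4}; vs Scissors: 10 > each of {1, 9}.

Scissors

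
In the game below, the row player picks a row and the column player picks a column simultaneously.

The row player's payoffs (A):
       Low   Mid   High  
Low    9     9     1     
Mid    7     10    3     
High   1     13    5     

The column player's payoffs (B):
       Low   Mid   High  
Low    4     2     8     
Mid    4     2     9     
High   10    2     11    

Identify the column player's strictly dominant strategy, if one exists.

Check whether one of the column player's strategies beats all alternatives regardless of what the opponent does.
High strictly dominates: vs Low: 8 > each of {4, 2}; vs Mid: 9 > each of {4, 2}; vs High: 11 > each of {10, 2}.

High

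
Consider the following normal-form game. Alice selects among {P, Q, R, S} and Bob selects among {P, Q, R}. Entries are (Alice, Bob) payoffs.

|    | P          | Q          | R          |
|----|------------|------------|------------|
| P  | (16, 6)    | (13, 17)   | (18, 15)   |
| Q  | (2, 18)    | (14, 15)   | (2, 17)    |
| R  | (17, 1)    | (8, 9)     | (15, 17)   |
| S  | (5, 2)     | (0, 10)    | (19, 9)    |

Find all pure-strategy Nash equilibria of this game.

None

Check mutual best responses: a cell is a NE iff neither player can gain by unilaterally deviating.
Alice's best responses — vs P: R (payoff 17); vs Q: Q (payoff 14); vs R: S (payoff 19).
Bob's best responses — vs P: Q (payoff 17); vs Q: P (payoff 18); vs R: R (payoff 17); vs S: Q (payoff 10).
No cell has both players best-responding. For instance, Alice's best reply to R is S, but against S Bob prefers Q over R.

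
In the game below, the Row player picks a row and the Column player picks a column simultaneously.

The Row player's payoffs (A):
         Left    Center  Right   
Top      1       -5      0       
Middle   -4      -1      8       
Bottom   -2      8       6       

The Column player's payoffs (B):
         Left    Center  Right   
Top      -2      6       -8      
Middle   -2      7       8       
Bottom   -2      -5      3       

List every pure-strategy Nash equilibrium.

(Middle, Right)

Check mutual best responses: a cell is a NE iff neither player can gain by unilaterally deviating.
The Row player's best responses — vs Left: Top (payoff 1); vs Center: Bottom (payoff 8); vs Right: Middle (payoff 8).
The Column player's best responses — vs Top: Center (payoff 6); vs Middle: Right (payoff 8); vs Bottom: Right (payoff 3).
The only mutual best response is (Middle, Right); neither player gains by switching there.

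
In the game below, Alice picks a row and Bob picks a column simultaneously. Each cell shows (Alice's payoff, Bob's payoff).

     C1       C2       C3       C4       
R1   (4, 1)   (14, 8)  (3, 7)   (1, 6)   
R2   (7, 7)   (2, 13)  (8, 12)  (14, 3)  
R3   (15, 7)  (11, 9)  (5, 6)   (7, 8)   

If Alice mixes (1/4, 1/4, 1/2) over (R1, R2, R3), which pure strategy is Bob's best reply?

Bob's best reply maximizes expected payoff against the mix.
C1: (1/4)·1 + (1/4)·7 + (1/2)·7 = 11/2
C2: (1/4)·8 + (1/4)·13 + (1/2)·9 = 39/4
C3: (1/4)·7 + (1/4)·12 + (1/2)·6 = 31/4
C4: (1/4)·6 + (1/4)·3 + (1/2)·8 = 25/4
Highest expected payoff is 39/4, from C2.

C2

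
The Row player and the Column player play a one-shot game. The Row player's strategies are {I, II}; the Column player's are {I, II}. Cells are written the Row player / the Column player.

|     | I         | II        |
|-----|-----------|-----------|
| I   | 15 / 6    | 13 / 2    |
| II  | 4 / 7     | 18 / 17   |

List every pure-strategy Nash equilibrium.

(I, I) and (II, II)

Find each player's best response to every opponent strategy; NE are the intersections.
The Row player's best responses — vs I: I (payoff 15); vs II: II (payoff 18).
The Column player's best responses — vs I: I (payoff 6); vs II: II (payoff 17).
Mutual best responses occur at (I, I) and (II, II); at each, neither player gains by switching.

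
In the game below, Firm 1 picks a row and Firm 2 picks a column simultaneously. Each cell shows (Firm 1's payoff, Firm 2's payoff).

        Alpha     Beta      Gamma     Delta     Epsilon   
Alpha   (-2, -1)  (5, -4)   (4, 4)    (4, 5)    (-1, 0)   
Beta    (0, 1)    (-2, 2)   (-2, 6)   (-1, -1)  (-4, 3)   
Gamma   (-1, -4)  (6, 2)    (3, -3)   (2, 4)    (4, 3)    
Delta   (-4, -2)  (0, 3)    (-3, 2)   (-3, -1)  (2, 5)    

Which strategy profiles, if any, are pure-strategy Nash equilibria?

(Alpha, Delta)

Find each player's best response to every opponent strategy; NE are the intersections.
Firm 1's best responses — vs Alpha: Beta (payoff 0); vs Beta: Gamma (payoff 6); vs Gamma: Alpha (payoff 4); vs Delta: Alpha (payoff 4); vs Epsilon: Gamma (payoff 4).
Firm 2's best responses — vs Alpha: Delta (payoff 5); vs Beta: Gamma (payoff 6); vs Gamma: Delta (payoff 4); vs Delta: Epsilon (payoff 5).
The only mutual best response is (Alpha, Delta); neither player gains by switching there.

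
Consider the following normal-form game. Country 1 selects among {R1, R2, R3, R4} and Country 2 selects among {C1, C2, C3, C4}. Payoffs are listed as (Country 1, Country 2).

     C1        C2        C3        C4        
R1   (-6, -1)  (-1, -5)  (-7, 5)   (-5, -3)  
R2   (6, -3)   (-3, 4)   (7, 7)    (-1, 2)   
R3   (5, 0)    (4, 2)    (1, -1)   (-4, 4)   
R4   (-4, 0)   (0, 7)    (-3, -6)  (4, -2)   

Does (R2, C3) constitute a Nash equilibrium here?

Holding Country 2 at C3: Country 1 gets 7 from R2, versus -7 from R1, 1 from R3, -3 from R4. No profitable deviation for Country 1.
Holding Country 1 at R2: Country 2 gets 7 from C3, versus -3 from C1, 4 from C2, 2 from C4. No profitable deviation for Country 2 either.

Yes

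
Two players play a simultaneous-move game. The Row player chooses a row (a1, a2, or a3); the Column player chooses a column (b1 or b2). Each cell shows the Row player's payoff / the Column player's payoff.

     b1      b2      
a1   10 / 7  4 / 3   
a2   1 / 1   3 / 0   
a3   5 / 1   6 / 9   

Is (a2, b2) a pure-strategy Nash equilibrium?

No

Holding the Column player at b2: the Row player gets 3 from a2 but could get 6 by switching to a3. The Row player has a profitable deviation.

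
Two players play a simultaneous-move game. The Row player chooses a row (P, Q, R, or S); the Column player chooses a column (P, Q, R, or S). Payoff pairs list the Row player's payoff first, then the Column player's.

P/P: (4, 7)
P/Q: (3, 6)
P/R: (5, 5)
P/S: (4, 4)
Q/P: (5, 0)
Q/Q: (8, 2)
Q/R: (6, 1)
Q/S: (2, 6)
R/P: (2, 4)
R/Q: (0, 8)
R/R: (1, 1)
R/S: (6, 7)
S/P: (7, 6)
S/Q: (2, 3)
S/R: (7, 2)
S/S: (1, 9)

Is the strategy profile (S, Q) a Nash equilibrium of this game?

No

Holding the Column player at Q: the Row player gets 2 from S but could get 8 by switching to Q. The Row player has a profitable deviation.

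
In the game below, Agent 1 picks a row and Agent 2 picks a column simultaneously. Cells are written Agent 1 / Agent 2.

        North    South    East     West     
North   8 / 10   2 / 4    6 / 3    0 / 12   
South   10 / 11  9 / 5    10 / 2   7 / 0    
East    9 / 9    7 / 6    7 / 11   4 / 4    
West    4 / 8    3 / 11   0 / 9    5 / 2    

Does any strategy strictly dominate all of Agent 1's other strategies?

Check whether one of Agent 1's strategies beats all alternatives regardless of what the opponent does.
South strictly dominates: vs North: 10 > each of {8, 9, 4}; vs South: 9 > each of {2, 7, 3}; vs East: 10 > each of {6, 7, 0}; vs West: 7 > each of {0, 4, 5}.

South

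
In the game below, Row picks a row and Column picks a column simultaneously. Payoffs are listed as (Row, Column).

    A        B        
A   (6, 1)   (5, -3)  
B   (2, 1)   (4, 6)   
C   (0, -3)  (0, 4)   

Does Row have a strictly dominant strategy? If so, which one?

A strategy is strictly dominant if it gives Row a strictly higher payoff than every other strategy, against every choice by the opponent.
A strictly dominates: vs A: 6 > each of {2, 0}; vs B: 5 > each of {4, 0}.

A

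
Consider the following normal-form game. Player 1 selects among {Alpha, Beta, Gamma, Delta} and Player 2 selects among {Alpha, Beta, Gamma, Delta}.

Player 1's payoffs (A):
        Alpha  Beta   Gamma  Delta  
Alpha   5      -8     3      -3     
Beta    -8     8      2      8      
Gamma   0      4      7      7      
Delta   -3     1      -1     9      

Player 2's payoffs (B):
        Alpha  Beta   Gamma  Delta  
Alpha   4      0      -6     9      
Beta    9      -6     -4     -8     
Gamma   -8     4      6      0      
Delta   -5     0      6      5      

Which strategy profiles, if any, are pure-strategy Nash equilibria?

(Gamma, Gamma)

A profile is a Nash equilibrium when each player is best-responding to the other.
Player 1's best responses — vs Alpha: Alpha (payoff 5); vs Beta: Beta (payoff 8); vs Gamma: Gamma (payoff 7); vs Delta: Delta (payoff 9).
Player 2's best responses — vs Alpha: Delta (payoff 9); vs Beta: Alpha (payoff 9); vs Gamma: Gamma (payoff 6); vs Delta: Gamma (payoff 6).
The only mutual best response is (Gamma, Gamma); neither player gains by switching there.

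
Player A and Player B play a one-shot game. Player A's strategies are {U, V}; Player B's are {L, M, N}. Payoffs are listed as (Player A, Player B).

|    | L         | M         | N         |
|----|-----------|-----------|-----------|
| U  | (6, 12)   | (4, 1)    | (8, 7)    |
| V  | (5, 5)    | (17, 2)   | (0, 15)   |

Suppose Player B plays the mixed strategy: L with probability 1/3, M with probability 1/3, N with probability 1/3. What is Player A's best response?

V

Player A's best reply maximizes expected payoff against the mix.
U: (1/3)·6 + (1/3)·4 + (1/3)·8 = 6
V: (1/3)·5 + (1/3)·17 + (1/3)·0 = 22/3
Highest expected payoff is 22/3, from V.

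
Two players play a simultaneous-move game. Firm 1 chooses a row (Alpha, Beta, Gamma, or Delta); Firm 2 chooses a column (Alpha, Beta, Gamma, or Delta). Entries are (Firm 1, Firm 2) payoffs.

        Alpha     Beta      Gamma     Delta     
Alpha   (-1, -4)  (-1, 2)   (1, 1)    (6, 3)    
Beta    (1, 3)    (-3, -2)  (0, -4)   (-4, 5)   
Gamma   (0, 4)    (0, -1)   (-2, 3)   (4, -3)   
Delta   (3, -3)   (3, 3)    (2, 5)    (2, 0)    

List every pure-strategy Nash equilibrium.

Find each player's best response to every opponent strategy; NE are the intersections.
Firm 1's best responses — vs Alpha: Delta (payoff 3); vs Beta: Delta (payoff 3); vs Gamma: Delta (payoff 2); vs Delta: Alpha (payoff 6).
Firm 2's best responses — vs Alpha: Delta (payoff 3); vs Beta: Delta (payoff 5); vs Gamma: Alpha (payoff 4); vs Delta: Gamma (payoff 5).
Mutual best responses occur at (Alpha, Delta) and (Delta, Gamma); at each, neither player gains by switching.

(Alpha, Delta) and (Delta, Gamma)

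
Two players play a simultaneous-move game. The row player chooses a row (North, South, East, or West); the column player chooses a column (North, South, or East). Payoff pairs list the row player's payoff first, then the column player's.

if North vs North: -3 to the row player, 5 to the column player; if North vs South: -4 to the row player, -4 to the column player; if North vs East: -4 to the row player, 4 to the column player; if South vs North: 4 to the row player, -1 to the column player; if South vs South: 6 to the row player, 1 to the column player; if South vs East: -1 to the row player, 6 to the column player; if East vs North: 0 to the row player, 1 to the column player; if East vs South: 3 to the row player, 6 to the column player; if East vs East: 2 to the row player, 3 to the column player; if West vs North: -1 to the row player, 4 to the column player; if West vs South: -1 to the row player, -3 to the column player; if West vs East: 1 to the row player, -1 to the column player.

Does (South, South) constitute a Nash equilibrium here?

No

Holding the column player at South: the row player gets 6 from South, versus -4 from North, 3 from East, -1 from West. No profitable deviation for the row player.
Holding the row player at South: the column player gets 1 from South but could get 6 by switching to East. The column player has a profitable deviation.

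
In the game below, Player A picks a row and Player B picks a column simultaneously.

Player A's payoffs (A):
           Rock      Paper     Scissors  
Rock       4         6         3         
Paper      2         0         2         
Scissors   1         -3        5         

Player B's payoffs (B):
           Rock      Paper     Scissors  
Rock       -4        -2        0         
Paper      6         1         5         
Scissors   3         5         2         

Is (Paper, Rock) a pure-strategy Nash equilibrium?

Holding Player B at Rock: Player A gets 2 from Paper but could get 4 by switching to Rock. Player A has a profitable deviation.

No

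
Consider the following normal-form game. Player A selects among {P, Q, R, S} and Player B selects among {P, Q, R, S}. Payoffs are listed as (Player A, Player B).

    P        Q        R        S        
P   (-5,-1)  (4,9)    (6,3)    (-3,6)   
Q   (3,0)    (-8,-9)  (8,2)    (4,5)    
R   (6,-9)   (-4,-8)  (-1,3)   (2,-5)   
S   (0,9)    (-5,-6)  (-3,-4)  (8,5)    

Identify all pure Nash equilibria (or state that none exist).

(P, Q)

Check mutual best responses: a cell is a NE iff neither player can gain by unilaterally deviating.
Player A's best responses — vs P: R (payoff 6); vs Q: P (payoff 4); vs R: Q (payoff 8); vs S: S (payoff 8).
Player B's best responses — vs P: Q (payoff 9); vs Q: S (payoff 5); vs R: R (payoff 3); vs S: P (payoff 9).
The only mutual best response is (P, Q); neither player gains by switching there.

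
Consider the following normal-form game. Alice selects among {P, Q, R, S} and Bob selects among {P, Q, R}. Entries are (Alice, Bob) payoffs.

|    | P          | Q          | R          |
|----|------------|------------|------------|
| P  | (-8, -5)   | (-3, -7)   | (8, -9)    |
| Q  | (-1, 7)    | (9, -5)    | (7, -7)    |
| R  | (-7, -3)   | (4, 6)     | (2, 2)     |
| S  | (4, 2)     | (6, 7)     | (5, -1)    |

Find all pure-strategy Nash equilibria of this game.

There is no pure-strategy Nash equilibrium

Find each player's best response to every opponent strategy; NE are the intersections.
Alice's best responses — vs P: S (payoff 4); vs Q: Q (payoff 9); vs R: P (payoff 8).
Bob's best responses — vs P: P (payoff -5); vs Q: P (payoff 7); vs R: Q (payoff 6); vs S: Q (payoff 7).
No cell has both players best-responding. For instance, Alice's best reply to R is P, but against P Bob prefers P over R.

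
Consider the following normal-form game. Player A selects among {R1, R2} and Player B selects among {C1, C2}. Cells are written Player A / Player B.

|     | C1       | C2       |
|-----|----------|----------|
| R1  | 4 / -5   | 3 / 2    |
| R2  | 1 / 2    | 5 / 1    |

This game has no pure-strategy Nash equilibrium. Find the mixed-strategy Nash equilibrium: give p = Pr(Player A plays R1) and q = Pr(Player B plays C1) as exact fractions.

p = 1/8, q = 2/5

In a mixed NE each player is indifferent between their pure strategies, so the opponent's mix sets the indifference.
Player B indifferent between C1 and C2: p·(-5) + (1−p)·2 = p·2 + (1−p)·1 ⟹ 2 + (-7)p = 1 + 1p ⟹ p = 1/8.
Player A indifferent between R1 and R2: q·4 + (1−q)·3 = q·1 + (1−q)·5 ⟹ 3 + 1q = 5 + (-4)q ⟹ q = 2/5.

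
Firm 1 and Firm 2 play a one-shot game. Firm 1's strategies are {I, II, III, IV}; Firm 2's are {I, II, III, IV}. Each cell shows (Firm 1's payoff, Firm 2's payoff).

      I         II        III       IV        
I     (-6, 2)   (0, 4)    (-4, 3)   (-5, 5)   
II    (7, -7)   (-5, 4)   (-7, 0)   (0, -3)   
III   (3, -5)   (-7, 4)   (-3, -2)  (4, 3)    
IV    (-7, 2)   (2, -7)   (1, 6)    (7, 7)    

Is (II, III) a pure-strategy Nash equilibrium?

Holding Firm 2 at III: Firm 1 gets -7 from II but could get 1 by switching to IV. Firm 1 has a profitable deviation.

No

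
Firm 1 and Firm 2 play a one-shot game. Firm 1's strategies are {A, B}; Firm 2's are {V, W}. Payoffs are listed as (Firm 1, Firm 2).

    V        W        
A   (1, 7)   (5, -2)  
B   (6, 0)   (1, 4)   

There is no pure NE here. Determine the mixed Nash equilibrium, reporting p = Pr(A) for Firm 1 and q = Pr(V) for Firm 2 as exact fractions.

Each player's mixing probability is pinned down by making the *other* player indifferent.
Firm 2 indifferent between V and W: p·7 + (1−p)·0 = p·(-2) + (1−p)·4 ⟹ 0 + 7p = 4 + (-6)p ⟹ p = 4/13.
Firm 1 indifferent between A and B: q·1 + (1−q)·5 = q·6 + (1−q)·1 ⟹ 5 + (-4)q = 1 + 5q ⟹ q = 4/9.

p = 4/13, q = 4/9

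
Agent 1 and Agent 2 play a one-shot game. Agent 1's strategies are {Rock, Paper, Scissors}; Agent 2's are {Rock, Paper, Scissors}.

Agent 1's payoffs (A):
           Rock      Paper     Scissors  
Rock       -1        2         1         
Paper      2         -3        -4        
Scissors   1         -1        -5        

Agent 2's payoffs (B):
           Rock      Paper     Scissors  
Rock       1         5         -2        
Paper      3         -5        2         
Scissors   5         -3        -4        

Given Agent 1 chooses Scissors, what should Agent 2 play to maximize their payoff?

With Agent 1 fixed at Scissors, Agent 2's payoffs are: Rock → 5, Paper → -3, Scissors → -4.
The maximum is 5, achieved by Rock.

Rock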